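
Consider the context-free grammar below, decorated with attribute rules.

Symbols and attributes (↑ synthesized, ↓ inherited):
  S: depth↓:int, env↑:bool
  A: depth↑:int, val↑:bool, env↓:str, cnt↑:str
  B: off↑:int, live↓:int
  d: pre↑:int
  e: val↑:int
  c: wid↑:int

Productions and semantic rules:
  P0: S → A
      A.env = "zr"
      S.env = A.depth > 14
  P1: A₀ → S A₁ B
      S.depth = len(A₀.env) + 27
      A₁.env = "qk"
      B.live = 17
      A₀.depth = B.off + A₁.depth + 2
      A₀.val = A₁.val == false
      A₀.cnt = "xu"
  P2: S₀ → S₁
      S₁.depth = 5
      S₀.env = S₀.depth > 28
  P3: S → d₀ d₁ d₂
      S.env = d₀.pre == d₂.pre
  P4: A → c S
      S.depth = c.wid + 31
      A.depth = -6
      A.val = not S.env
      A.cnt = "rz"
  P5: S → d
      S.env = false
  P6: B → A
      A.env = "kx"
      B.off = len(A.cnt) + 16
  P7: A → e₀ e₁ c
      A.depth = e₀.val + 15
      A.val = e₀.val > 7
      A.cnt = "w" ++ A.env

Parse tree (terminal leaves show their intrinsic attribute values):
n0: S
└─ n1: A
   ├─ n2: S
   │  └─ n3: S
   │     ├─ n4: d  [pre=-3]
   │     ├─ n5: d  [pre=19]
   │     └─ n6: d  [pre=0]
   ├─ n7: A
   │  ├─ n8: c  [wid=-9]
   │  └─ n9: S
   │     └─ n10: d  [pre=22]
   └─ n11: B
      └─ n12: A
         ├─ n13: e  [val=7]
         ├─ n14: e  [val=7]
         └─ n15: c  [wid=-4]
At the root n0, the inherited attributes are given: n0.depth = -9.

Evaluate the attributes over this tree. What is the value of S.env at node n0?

1. n0.depth = -9  [given at root]
2. n1.env = "zr"  ["zr"]
3. n2.depth = 29  [len(A₀.env) + 27]
4. n3.depth = 5  [5]
5. n4.pre = -3  [terminal]
6. n5.pre = 19  [terminal]
7. n6.pre = 0  [terminal]
8. n3.env = false  [d₀.pre == d₂.pre]
9. n2.env = true  [S₀.depth > 28]
10. n7.env = "qk"  ["qk"]
11. n8.wid = -9  [terminal]
12. n9.depth = 22  [c.wid + 31]
13. n10.pre = 22  [terminal]
14. n9.env = false  [false]
15. n7.depth = -6  [-6]
16. n7.val = true  [not S.env]
17. n7.cnt = "rz"  ["rz"]
18. n11.live = 17  [17]
19. n12.env = "kx"  ["kx"]
20. n13.val = 7  [terminal]
21. n14.val = 7  [terminal]
22. n15.wid = -4  [terminal]
23. n12.depth = 22  [e₀.val + 15]
24. n12.val = false  [e₀.val > 7]
25. n12.cnt = "wkx"  ["w" ++ A.env]
26. n11.off = 19  [len(A.cnt) + 16]
27. n1.depth = 15  [B.off + A₁.depth + 2]
28. n1.val = false  [A₁.val == false]
29. n1.cnt = "xu"  ["xu"]
30. n0.env = true  [A.depth > 14]

true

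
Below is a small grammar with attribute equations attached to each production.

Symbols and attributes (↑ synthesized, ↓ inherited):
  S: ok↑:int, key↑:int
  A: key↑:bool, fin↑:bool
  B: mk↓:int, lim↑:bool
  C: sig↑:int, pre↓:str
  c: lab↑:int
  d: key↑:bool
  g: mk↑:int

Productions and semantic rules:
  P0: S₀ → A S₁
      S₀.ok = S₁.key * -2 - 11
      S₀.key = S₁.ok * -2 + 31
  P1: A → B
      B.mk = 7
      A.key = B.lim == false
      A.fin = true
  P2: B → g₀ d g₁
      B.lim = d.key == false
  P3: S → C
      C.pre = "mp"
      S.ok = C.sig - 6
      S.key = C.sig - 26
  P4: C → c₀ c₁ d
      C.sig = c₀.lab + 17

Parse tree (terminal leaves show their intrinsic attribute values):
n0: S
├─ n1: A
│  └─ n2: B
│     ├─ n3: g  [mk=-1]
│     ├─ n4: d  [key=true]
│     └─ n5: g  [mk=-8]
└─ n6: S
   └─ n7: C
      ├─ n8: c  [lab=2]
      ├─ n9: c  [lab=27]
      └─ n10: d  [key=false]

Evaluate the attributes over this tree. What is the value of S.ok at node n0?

3

1. n2.mk = 7  [7]
2. n3.mk = -1  [terminal]
3. n4.key = true  [terminal]
4. n5.mk = -8  [terminal]
5. n2.lim = false  [d.key == false]
6. n1.key = true  [B.lim == false]
7. n1.fin = true  [true]
8. n7.pre = "mp"  ["mp"]
9. n8.lab = 2  [terminal]
10. n9.lab = 27  [terminal]
11. n10.key = false  [terminal]
12. n7.sig = 19  [c₀.lab + 17]
13. n6.ok = 13  [C.sig - 6]
14. n6.key = -7  [C.sig - 26]
15. n0.ok = 3  [S₁.key * -2 - 11]
16. n0.key = 5  [S₁.ok * -2 + 31]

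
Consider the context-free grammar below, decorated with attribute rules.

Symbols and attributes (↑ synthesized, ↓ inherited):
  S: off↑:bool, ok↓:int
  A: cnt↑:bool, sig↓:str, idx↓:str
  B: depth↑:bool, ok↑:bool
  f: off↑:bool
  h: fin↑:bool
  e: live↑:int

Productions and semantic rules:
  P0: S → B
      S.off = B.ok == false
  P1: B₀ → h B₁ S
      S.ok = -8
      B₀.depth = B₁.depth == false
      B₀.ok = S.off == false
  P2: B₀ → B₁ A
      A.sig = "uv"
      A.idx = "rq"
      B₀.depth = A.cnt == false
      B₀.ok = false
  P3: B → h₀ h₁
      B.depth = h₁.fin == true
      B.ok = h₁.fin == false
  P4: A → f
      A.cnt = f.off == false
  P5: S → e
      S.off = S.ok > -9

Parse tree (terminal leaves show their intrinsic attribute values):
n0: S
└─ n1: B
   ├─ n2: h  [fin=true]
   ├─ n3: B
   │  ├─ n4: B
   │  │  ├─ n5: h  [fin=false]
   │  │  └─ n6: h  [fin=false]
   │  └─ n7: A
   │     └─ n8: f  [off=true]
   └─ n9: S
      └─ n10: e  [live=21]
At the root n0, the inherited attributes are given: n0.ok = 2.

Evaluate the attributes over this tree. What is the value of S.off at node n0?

true

1. n0.ok = 2  [given at root]
2. n2.fin = true  [terminal]
3. n5.fin = false  [terminal]
4. n6.fin = false  [terminal]
5. n4.depth = false  [h₁.fin == true]
6. n4.ok = true  [h₁.fin == false]
7. n7.sig = "uv"  ["uv"]
8. n7.idx = "rq"  ["rq"]
9. n8.off = true  [terminal]
10. n7.cnt = false  [f.off == false]
11. n3.depth = true  [A.cnt == false]
12. n3.ok = false  [false]
13. n9.ok = -8  [-8]
14. n10.live = 21  [terminal]
15. n9.off = true  [S.ok > -9]
16. n1.depth = false  [B₁.depth == false]
17. n1.ok = false  [S.off == false]
18. n0.off = true  [B.ok == false]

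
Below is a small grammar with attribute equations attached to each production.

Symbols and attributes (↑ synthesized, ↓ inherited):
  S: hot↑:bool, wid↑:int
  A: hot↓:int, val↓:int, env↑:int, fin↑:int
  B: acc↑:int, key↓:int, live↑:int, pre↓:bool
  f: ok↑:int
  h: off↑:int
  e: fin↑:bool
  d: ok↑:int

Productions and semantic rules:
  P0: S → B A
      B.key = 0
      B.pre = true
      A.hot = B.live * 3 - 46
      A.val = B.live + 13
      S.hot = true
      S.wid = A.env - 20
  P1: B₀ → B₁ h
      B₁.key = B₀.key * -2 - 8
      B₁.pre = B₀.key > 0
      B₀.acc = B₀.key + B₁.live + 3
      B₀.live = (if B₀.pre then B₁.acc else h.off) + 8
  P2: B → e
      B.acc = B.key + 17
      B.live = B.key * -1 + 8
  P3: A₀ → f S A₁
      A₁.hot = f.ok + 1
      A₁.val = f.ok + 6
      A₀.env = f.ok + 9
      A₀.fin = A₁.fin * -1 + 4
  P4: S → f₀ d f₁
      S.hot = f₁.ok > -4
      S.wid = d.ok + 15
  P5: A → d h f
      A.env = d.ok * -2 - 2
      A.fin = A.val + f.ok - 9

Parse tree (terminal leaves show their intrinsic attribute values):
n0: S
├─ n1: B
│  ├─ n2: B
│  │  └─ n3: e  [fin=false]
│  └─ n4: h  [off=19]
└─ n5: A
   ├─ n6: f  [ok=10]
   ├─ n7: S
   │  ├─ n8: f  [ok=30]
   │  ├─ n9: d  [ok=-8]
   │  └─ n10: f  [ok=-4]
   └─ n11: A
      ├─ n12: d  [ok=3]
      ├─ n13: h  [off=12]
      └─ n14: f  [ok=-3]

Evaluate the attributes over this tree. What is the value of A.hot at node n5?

1. n1.key = 0  [0]
2. n1.pre = true  [true]
3. n2.key = -8  [B₀.key * -2 - 8]
4. n2.pre = false  [B₀.key > 0]
5. n3.fin = false  [terminal]
6. n2.acc = 9  [B.key + 17]
7. n2.live = 16  [B.key * -1 + 8]
8. n4.off = 19  [terminal]
9. n1.acc = 19  [B₀.key + B₁.live + 3]
10. n1.live = 17  [(if B₀.pre then B₁.acc else h.off) + 8]
11. n5.hot = 5  [B.live * 3 - 46]
12. n5.val = 30  [B.live + 13]
13. n6.ok = 10  [terminal]
14. n8.ok = 30  [terminal]
15. n9.ok = -8  [terminal]
16. n10.ok = -4  [terminal]
17. n7.hot = false  [f₁.ok > -4]
18. n7.wid = 7  [d.ok + 15]
19. n11.hot = 11  [f.ok + 1]
20. n11.val = 16  [f.ok + 6]
21. n12.ok = 3  [terminal]
22. n13.off = 12  [terminal]
23. n14.ok = -3  [terminal]
24. n11.env = -8  [d.ok * -2 - 2]
25. n11.fin = 4  [A.val + f.ok - 9]
26. n5.env = 19  [f.ok + 9]
27. n5.fin = 0  [A₁.fin * -1 + 4]
28. n0.hot = true  [true]
29. n0.wid = -1  [A.env - 20]

5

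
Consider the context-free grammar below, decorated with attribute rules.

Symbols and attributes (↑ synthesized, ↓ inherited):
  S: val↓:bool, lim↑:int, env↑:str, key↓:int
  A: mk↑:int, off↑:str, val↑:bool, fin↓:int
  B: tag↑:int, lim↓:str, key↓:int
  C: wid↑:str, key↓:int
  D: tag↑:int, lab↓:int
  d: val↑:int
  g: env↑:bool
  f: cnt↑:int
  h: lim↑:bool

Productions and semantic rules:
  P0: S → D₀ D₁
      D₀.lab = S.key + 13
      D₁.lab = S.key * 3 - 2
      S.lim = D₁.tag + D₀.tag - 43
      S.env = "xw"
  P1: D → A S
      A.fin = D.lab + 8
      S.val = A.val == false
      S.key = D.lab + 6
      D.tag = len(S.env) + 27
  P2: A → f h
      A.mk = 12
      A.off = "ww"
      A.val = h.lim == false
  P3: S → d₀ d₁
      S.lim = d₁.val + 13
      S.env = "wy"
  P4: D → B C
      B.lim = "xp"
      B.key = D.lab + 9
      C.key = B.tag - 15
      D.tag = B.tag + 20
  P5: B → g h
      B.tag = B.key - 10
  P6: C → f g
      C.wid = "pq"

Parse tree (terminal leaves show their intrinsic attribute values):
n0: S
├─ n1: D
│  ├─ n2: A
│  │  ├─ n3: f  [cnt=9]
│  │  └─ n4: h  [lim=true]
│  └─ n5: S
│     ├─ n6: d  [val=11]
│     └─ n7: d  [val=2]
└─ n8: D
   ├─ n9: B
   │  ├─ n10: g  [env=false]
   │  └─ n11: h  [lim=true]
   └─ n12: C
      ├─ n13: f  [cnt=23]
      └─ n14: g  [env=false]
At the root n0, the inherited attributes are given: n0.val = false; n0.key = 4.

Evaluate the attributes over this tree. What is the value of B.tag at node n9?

9

1. n0.val = false  [given at root]
2. n0.key = 4  [given at root]
3. n1.lab = 17  [S.key + 13]
4. n2.fin = 25  [D.lab + 8]
5. n3.cnt = 9  [terminal]
6. n4.lim = true  [terminal]
7. n2.mk = 12  [12]
8. n2.off = "ww"  ["ww"]
9. n2.val = false  [h.lim == false]
10. n5.val = true  [A.val == false]
11. n5.key = 23  [D.lab + 6]
12. n6.val = 11  [terminal]
13. n7.val = 2  [terminal]
14. n5.lim = 15  [d₁.val + 13]
15. n5.env = "wy"  ["wy"]
16. n1.tag = 29  [len(S.env) + 27]
17. n8.lab = 10  [S.key * 3 - 2]
18. n9.lim = "xp"  ["xp"]
19. n9.key = 19  [D.lab + 9]
20. n10.env = false  [terminal]
21. n11.lim = true  [terminal]
22. n9.tag = 9  [B.key - 10]
23. n12.key = -6  [B.tag - 15]
24. n13.cnt = 23  [terminal]
25. n14.env = false  [terminal]
26. n12.wid = "pq"  ["pq"]
27. n8.tag = 29  [B.tag + 20]
28. n0.lim = 15  [D₁.tag + D₀.tag - 43]
29. n0.env = "xw"  ["xw"]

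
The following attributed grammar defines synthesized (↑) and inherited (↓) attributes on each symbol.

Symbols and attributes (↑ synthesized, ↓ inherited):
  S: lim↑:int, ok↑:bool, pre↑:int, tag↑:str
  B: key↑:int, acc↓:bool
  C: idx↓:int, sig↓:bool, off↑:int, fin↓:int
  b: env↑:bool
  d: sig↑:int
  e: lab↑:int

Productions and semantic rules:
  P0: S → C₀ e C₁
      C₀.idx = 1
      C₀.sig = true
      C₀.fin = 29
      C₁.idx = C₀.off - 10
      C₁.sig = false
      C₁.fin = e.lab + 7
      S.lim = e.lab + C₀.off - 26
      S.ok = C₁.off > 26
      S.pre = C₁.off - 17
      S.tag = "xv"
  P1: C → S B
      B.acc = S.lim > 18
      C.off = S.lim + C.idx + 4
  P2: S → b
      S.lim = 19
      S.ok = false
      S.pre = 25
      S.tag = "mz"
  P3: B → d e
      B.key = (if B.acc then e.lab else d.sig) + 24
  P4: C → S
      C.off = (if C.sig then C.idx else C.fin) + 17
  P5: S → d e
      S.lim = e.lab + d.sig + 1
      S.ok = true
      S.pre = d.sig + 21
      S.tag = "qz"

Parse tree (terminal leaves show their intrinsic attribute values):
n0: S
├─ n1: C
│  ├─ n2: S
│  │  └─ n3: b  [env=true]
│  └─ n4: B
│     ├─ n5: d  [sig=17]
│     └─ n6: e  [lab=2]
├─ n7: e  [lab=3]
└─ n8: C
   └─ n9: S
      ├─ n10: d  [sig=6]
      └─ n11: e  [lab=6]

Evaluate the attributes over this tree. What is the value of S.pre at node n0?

10

1. n1.idx = 1  [1]
2. n1.sig = true  [true]
3. n1.fin = 29  [29]
4. n3.env = true  [terminal]
5. n2.lim = 19  [19]
6. n2.ok = false  [false]
7. n2.pre = 25  [25]
8. n2.tag = "mz"  ["mz"]
9. n4.acc = true  [S.lim > 18]
10. n5.sig = 17  [terminal]
11. n6.lab = 2  [terminal]
12. n4.key = 26  [(if B.acc then e.lab else d.sig) + 24]
13. n1.off = 24  [S.lim + C.idx + 4]
14. n7.lab = 3  [terminal]
15. n8.idx = 14  [C₀.off - 10]
16. n8.sig = false  [false]
17. n8.fin = 10  [e.lab + 7]
18. n10.sig = 6  [terminal]
19. n11.lab = 6  [terminal]
20. n9.lim = 13  [e.lab + d.sig + 1]
21. n9.ok = true  [true]
22. n9.pre = 27  [d.sig + 21]
23. n9.tag = "qz"  ["qz"]
24. n8.off = 27  [(if C.sig then C.idx else C.fin) + 17]
25. n0.lim = 1  [e.lab + C₀.off - 26]
26. n0.ok = true  [C₁.off > 26]
27. n0.pre = 10  [C₁.off - 17]
28. n0.tag = "xv"  ["xv"]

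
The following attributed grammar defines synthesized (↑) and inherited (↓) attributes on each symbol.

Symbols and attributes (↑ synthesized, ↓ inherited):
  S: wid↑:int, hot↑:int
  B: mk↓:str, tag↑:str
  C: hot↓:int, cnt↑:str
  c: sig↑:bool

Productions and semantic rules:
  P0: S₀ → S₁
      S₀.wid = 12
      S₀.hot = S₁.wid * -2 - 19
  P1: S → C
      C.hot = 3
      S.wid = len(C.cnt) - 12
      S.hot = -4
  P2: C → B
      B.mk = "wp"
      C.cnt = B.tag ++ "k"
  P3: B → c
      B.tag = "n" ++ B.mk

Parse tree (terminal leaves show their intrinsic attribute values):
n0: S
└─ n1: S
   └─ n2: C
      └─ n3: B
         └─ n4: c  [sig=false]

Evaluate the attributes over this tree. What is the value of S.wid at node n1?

-8

1. n2.hot = 3  [3]
2. n3.mk = "wp"  ["wp"]
3. n4.sig = false  [terminal]
4. n3.tag = "nwp"  ["n" ++ B.mk]
5. n2.cnt = "nwpk"  [B.tag ++ "k"]
6. n1.wid = -8  [len(C.cnt) - 12]
7. n1.hot = -4  [-4]
8. n0.wid = 12  [12]
9. n0.hot = -3  [S₁.wid * -2 - 19]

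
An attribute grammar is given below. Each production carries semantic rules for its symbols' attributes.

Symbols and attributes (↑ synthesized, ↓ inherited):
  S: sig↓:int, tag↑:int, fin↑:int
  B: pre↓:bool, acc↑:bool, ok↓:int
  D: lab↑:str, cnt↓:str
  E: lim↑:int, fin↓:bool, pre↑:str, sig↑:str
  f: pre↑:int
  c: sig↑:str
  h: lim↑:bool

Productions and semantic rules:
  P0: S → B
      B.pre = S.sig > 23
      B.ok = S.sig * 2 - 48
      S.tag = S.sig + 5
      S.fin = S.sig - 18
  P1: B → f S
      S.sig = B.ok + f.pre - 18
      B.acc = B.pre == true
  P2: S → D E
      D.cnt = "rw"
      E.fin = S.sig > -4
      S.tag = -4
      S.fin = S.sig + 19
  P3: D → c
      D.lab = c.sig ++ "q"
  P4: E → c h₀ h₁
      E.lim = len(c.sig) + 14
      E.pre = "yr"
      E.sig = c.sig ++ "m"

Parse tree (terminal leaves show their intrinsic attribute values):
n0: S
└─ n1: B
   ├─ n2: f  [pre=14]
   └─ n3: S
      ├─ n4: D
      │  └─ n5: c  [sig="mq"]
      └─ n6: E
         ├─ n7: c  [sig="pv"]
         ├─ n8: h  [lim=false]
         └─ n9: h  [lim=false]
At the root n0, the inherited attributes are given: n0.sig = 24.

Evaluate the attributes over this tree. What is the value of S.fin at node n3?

15

1. n0.sig = 24  [given at root]
2. n1.pre = true  [S.sig > 23]
3. n1.ok = 0  [S.sig * 2 - 48]
4. n2.pre = 14  [terminal]
5. n3.sig = -4  [B.ok + f.pre - 18]
6. n4.cnt = "rw"  ["rw"]
7. n5.sig = "mq"  [terminal]
8. n4.lab = "mqq"  [c.sig ++ "q"]
9. n6.fin = false  [S.sig > -4]
10. n7.sig = "pv"  [terminal]
11. n8.lim = false  [terminal]
12. n9.lim = false  [terminal]
13. n6.lim = 16  [len(c.sig) + 14]
14. n6.pre = "yr"  ["yr"]
15. n6.sig = "pvm"  [c.sig ++ "m"]
16. n3.tag = -4  [-4]
17. n3.fin = 15  [S.sig + 19]
18. n1.acc = true  [B.pre == true]
19. n0.tag = 29  [S.sig + 5]
20. n0.fin = 6  [S.sig - 18]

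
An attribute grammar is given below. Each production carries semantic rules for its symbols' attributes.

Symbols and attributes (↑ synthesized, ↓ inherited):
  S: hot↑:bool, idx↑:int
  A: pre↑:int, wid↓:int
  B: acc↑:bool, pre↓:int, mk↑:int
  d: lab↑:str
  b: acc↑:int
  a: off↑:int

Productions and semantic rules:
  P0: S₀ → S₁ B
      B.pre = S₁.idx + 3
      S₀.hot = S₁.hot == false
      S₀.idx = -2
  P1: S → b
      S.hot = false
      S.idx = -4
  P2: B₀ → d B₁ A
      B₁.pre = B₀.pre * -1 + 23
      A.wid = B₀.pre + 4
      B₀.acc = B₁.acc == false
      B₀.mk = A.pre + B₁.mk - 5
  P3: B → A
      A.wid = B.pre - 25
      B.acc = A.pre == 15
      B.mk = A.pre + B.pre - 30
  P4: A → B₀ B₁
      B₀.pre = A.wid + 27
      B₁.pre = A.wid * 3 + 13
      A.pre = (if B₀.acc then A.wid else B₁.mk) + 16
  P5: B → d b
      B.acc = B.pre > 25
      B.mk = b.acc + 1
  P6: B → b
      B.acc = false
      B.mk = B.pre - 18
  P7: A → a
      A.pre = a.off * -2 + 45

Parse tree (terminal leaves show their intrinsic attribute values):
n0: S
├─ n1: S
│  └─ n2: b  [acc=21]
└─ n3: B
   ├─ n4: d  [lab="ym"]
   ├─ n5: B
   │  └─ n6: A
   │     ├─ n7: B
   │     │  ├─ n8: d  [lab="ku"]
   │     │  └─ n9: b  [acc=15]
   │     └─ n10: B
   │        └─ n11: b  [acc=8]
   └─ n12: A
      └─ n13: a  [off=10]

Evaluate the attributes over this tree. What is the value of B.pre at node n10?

1. n2.acc = 21  [terminal]
2. n1.hot = false  [false]
3. n1.idx = -4  [-4]
4. n3.pre = -1  [S₁.idx + 3]
5. n4.lab = "ym"  [terminal]
6. n5.pre = 24  [B₀.pre * -1 + 23]
7. n6.wid = -1  [B.pre - 25]
8. n7.pre = 26  [A.wid + 27]
9. n8.lab = "ku"  [terminal]
10. n9.acc = 15  [terminal]
11. n7.acc = true  [B.pre > 25]
12. n7.mk = 16  [b.acc + 1]
13. n10.pre = 10  [A.wid * 3 + 13]
14. n11.acc = 8  [terminal]
15. n10.acc = false  [false]
16. n10.mk = -8  [B.pre - 18]
17. n6.pre = 15  [(if B₀.acc then A.wid else B₁.mk) + 16]
18. n5.acc = true  [A.pre == 15]
19. n5.mk = 9  [A.pre + B.pre - 30]
20. n12.wid = 3  [B₀.pre + 4]
21. n13.off = 10  [terminal]
22. n12.pre = 25  [a.off * -2 + 45]
23. n3.acc = false  [B₁.acc == false]
24. n3.mk = 29  [A.pre + B₁.mk - 5]
25. n0.hot = true  [S₁.hot == false]
26. n0.idx = -2  [-2]

10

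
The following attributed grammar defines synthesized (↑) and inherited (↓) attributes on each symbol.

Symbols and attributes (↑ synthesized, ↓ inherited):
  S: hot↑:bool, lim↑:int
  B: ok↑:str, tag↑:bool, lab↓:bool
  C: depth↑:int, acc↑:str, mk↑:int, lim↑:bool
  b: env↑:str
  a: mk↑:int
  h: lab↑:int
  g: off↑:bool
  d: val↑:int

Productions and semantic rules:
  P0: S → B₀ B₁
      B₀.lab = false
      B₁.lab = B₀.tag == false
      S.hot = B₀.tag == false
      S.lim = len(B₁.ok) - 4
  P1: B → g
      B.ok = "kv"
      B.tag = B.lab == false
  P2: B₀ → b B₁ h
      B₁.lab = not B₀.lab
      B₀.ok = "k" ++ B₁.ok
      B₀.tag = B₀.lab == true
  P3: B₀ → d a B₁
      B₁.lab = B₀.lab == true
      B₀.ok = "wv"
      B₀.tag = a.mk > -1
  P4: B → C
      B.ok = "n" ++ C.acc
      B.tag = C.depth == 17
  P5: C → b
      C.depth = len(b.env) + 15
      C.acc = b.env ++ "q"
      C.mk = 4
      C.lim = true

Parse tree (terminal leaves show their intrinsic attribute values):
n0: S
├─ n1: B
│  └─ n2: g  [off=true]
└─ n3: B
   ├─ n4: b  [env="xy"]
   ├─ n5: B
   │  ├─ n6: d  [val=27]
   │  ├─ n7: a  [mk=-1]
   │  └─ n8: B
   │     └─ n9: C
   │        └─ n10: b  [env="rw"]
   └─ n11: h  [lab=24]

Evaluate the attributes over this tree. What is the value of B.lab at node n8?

1. n1.lab = false  [false]
2. n2.off = true  [terminal]
3. n1.ok = "kv"  ["kv"]
4. n1.tag = true  [B.lab == false]
5. n3.lab = false  [B₀.tag == false]
6. n4.env = "xy"  [terminal]
7. n5.lab = true  [not B₀.lab]
8. n6.val = 27  [terminal]
9. n7.mk = -1  [terminal]
10. n8.lab = true  [B₀.lab == true]
11. n10.env = "rw"  [terminal]
12. n9.depth = 17  [len(b.env) + 15]
13. n9.acc = "rwq"  [b.env ++ "q"]
14. n9.mk = 4  [4]
15. n9.lim = true  [true]
16. n8.ok = "nrwq"  ["n" ++ C.acc]
17. n8.tag = true  [C.depth == 17]
18. n5.ok = "wv"  ["wv"]
19. n5.tag = false  [a.mk > -1]
20. n11.lab = 24  [terminal]
21. n3.ok = "kwv"  ["k" ++ B₁.ok]
22. n3.tag = false  [B₀.lab == true]
23. n0.hot = false  [B₀.tag == false]
24. n0.lim = -1  [len(B₁.ok) - 4]

true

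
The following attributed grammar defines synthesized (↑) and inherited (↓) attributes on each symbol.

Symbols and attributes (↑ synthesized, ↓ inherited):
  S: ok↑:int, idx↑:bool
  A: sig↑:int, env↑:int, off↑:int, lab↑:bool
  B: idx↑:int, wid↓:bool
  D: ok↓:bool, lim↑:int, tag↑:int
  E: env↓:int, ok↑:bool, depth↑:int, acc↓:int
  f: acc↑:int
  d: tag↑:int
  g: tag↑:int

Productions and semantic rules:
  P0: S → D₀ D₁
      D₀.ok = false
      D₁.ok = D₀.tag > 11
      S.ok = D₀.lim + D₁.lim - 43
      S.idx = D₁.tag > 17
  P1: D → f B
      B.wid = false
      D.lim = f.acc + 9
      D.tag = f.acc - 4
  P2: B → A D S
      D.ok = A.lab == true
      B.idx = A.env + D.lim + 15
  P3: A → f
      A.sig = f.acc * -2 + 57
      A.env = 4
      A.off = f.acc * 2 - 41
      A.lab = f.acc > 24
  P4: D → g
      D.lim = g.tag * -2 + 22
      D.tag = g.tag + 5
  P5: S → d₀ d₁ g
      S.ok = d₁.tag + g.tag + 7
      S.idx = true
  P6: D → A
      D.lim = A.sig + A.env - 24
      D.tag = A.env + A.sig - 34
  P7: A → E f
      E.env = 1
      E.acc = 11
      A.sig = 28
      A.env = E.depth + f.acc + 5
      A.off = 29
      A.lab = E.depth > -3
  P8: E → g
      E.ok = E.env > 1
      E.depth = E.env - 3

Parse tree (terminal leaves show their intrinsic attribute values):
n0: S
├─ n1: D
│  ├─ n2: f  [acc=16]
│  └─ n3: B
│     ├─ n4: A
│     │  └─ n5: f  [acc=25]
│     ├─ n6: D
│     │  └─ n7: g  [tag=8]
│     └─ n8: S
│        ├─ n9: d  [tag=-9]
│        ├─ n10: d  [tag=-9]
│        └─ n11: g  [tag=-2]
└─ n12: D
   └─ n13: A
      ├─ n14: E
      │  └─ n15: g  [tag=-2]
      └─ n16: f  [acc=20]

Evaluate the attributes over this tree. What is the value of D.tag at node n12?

17

1. n1.ok = false  [false]
2. n2.acc = 16  [terminal]
3. n3.wid = false  [false]
4. n5.acc = 25  [terminal]
5. n4.sig = 7  [f.acc * -2 + 57]
6. n4.env = 4  [4]
7. n4.off = 9  [f.acc * 2 - 41]
8. n4.lab = true  [f.acc > 24]
9. n6.ok = true  [A.lab == true]
10. n7.tag = 8  [terminal]
11. n6.lim = 6  [g.tag * -2 + 22]
12. n6.tag = 13  [g.tag + 5]
13. n9.tag = -9  [terminal]
14. n10.tag = -9  [terminal]
15. n11.tag = -2  [terminal]
16. n8.ok = -4  [d₁.tag + g.tag + 7]
17. n8.idx = true  [true]
18. n3.idx = 25  [A.env + D.lim + 15]
19. n1.lim = 25  [f.acc + 9]
20. n1.tag = 12  [f.acc - 4]
21. n12.ok = true  [D₀.tag > 11]
22. n14.env = 1  [1]
23. n14.acc = 11  [11]
24. n15.tag = -2  [terminal]
25. n14.ok = false  [E.env > 1]
26. n14.depth = -2  [E.env - 3]
27. n16.acc = 20  [terminal]
28. n13.sig = 28  [28]
29. n13.env = 23  [E.depth + f.acc + 5]
30. n13.off = 29  [29]
31. n13.lab = true  [E.depth > -3]
32. n12.lim = 27  [A.sig + A.env - 24]
33. n12.tag = 17  [A.env + A.sig - 34]
34. n0.ok = 9  [D₀.lim + D₁.lim - 43]
35. n0.idx = false  [D₁.tag > 17]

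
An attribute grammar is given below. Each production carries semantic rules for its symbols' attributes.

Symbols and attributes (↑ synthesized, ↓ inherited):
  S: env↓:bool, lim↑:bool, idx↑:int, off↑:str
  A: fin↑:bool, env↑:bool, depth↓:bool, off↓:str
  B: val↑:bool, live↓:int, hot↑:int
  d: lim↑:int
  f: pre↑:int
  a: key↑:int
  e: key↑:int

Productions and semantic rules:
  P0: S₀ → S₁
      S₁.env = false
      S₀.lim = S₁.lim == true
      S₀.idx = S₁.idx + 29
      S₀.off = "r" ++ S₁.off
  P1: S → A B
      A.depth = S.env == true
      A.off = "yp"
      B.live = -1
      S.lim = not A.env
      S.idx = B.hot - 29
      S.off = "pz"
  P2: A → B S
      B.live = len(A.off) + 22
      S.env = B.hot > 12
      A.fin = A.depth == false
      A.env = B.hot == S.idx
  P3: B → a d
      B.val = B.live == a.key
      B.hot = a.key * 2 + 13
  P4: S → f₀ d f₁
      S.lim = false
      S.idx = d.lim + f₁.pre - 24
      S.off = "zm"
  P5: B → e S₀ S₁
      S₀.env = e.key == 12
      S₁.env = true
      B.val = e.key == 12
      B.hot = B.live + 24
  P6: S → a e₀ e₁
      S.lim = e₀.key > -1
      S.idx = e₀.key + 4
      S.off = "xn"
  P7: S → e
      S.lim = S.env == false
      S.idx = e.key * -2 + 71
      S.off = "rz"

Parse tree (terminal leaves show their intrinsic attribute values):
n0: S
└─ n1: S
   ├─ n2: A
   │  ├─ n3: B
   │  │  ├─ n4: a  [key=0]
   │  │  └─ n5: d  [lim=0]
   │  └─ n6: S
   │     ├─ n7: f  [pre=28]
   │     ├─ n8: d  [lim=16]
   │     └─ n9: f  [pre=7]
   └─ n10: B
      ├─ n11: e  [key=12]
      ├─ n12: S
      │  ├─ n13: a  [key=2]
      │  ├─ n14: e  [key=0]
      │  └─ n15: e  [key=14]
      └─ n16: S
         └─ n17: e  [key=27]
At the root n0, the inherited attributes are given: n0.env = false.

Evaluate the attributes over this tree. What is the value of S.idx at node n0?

1. n0.env = false  [given at root]
2. n1.env = false  [false]
3. n2.depth = false  [S.env == true]
4. n2.off = "yp"  ["yp"]
5. n3.live = 24  [len(A.off) + 22]
6. n4.key = 0  [terminal]
7. n5.lim = 0  [terminal]
8. n3.val = false  [B.live == a.key]
9. n3.hot = 13  [a.key * 2 + 13]
10. n6.env = true  [B.hot > 12]
11. n7.pre = 28  [terminal]
12. n8.lim = 16  [terminal]
13. n9.pre = 7  [terminal]
14. n6.lim = false  [false]
15. n6.idx = -1  [d.lim + f₁.pre - 24]
16. n6.off = "zm"  ["zm"]
17. n2.fin = true  [A.depth == false]
18. n2.env = false  [B.hot == S.idx]
19. n10.live = -1  [-1]
20. n11.key = 12  [terminal]
21. n12.env = true  [e.key == 12]
22. n13.key = 2  [terminal]
23. n14.key = 0  [terminal]
24. n15.key = 14  [terminal]
25. n12.lim = true  [e₀.key > -1]
26. n12.idx = 4  [e₀.key + 4]
27. n12.off = "xn"  ["xn"]
28. n16.env = true  [true]
29. n17.key = 27  [terminal]
30. n16.lim = false  [S.env == false]
31. n16.idx = 17  [e.key * -2 + 71]
32. n16.off = "rz"  ["rz"]
33. n10.val = true  [e.key == 12]
34. n10.hot = 23  [B.live + 24]
35. n1.lim = true  [not A.env]
36. n1.idx = -6  [B.hot - 29]
37. n1.off = "pz"  ["pz"]
38. n0.lim = true  [S₁.lim == true]
39. n0.idx = 23  [S₁.idx + 29]
40. n0.off = "rpz"  ["r" ++ S₁.off]

23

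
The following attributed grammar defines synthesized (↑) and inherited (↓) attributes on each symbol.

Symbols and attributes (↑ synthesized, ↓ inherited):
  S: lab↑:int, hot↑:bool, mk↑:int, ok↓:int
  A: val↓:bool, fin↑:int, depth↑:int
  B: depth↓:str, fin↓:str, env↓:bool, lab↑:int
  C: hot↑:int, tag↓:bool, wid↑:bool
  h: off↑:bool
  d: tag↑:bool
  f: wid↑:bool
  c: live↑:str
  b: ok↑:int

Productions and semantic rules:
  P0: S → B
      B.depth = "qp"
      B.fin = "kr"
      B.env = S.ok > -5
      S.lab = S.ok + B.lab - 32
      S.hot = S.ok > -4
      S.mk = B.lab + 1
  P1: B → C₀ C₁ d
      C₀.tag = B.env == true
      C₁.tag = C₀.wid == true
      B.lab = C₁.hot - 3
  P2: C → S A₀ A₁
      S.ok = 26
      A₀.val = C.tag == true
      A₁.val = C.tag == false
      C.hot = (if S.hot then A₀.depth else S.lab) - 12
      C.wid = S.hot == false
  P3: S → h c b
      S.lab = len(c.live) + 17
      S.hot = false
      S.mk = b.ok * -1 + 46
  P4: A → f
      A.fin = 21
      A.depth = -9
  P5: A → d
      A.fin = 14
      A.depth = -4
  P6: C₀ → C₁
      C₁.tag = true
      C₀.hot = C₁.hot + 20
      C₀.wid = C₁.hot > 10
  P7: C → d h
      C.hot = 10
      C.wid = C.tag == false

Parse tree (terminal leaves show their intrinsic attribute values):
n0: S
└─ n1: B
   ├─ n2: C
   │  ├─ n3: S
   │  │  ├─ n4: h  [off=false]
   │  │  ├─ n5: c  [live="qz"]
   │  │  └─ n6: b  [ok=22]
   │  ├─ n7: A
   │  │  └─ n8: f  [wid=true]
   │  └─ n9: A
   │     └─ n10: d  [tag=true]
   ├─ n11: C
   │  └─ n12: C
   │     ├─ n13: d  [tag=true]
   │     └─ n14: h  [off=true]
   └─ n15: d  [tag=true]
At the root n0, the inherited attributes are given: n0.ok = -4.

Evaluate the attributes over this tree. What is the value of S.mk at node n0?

28

1. n0.ok = -4  [given at root]
2. n1.depth = "qp"  ["qp"]
3. n1.fin = "kr"  ["kr"]
4. n1.env = true  [S.ok > -5]
5. n2.tag = true  [B.env == true]
6. n3.ok = 26  [26]
7. n4.off = false  [terminal]
8. n5.live = "qz"  [terminal]
9. n6.ok = 22  [terminal]
10. n3.lab = 19  [len(c.live) + 17]
11. n3.hot = false  [false]
12. n3.mk = 24  [b.ok * -1 + 46]
13. n7.val = true  [C.tag == true]
14. n8.wid = true  [terminal]
15. n7.fin = 21  [21]
16. n7.depth = -9  [-9]
17. n9.val = false  [C.tag == false]
18. n10.tag = true  [terminal]
19. n9.fin = 14  [14]
20. n9.depth = -4  [-4]
21. n2.hot = 7  [(if S.hot then A₀.depth else S.lab) - 12]
22. n2.wid = true  [S.hot == false]
23. n11.tag = true  [C₀.wid == true]
24. n12.tag = true  [true]
25. n13.tag = true  [terminal]
26. n14.off = true  [terminal]
27. n12.hot = 10  [10]
28. n12.wid = false  [C.tag == false]
29. n11.hot = 30  [C₁.hot + 20]
30. n11.wid = false  [C₁.hot > 10]
31. n15.tag = true  [terminal]
32. n1.lab = 27  [C₁.hot - 3]
33. n0.lab = -9  [S.ok + B.lab - 32]
34. n0.hot = false  [S.ok > -4]
35. n0.mk = 28  [B.lab + 1]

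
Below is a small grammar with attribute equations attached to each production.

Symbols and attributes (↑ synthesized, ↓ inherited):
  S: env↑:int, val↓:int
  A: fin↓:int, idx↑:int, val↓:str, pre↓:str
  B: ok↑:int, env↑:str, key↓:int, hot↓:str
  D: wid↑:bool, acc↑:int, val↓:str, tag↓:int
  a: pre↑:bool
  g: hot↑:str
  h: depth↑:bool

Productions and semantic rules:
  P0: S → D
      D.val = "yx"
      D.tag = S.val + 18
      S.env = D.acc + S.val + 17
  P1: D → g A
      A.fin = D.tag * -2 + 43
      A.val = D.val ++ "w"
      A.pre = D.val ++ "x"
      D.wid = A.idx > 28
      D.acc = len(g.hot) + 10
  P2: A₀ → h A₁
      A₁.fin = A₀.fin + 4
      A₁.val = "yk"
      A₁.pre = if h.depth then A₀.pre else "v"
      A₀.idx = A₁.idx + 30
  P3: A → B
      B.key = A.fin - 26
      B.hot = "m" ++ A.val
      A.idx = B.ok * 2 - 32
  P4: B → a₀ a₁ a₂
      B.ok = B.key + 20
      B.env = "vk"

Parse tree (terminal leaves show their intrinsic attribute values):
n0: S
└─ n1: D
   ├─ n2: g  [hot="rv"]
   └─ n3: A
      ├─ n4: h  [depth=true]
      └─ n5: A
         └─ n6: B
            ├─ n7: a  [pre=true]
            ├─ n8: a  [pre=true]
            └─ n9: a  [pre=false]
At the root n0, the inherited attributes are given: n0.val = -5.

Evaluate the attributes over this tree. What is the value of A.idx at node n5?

1. n0.val = -5  [given at root]
2. n1.val = "yx"  ["yx"]
3. n1.tag = 13  [S.val + 18]
4. n2.hot = "rv"  [terminal]
5. n3.fin = 17  [D.tag * -2 + 43]
6. n3.val = "yxw"  [D.val ++ "w"]
7. n3.pre = "yxx"  [D.val ++ "x"]
8. n4.depth = true  [terminal]
9. n5.fin = 21  [A₀.fin + 4]
10. n5.val = "yk"  ["yk"]
11. n5.pre = "yxx"  [if h.depth then A₀.pre else "v"]
12. n6.key = -5  [A.fin - 26]
13. n6.hot = "myk"  ["m" ++ A.val]
14. n7.pre = true  [terminal]
15. n8.pre = true  [terminal]
16. n9.pre = false  [terminal]
17. n6.ok = 15  [B.key + 20]
18. n6.env = "vk"  ["vk"]
19. n5.idx = -2  [B.ok * 2 - 32]
20. n3.idx = 28  [A₁.idx + 30]
21. n1.wid = false  [A.idx > 28]
22. n1.acc = 12  [len(g.hot) + 10]
23. n0.env = 24  [D.acc + S.val + 17]

-2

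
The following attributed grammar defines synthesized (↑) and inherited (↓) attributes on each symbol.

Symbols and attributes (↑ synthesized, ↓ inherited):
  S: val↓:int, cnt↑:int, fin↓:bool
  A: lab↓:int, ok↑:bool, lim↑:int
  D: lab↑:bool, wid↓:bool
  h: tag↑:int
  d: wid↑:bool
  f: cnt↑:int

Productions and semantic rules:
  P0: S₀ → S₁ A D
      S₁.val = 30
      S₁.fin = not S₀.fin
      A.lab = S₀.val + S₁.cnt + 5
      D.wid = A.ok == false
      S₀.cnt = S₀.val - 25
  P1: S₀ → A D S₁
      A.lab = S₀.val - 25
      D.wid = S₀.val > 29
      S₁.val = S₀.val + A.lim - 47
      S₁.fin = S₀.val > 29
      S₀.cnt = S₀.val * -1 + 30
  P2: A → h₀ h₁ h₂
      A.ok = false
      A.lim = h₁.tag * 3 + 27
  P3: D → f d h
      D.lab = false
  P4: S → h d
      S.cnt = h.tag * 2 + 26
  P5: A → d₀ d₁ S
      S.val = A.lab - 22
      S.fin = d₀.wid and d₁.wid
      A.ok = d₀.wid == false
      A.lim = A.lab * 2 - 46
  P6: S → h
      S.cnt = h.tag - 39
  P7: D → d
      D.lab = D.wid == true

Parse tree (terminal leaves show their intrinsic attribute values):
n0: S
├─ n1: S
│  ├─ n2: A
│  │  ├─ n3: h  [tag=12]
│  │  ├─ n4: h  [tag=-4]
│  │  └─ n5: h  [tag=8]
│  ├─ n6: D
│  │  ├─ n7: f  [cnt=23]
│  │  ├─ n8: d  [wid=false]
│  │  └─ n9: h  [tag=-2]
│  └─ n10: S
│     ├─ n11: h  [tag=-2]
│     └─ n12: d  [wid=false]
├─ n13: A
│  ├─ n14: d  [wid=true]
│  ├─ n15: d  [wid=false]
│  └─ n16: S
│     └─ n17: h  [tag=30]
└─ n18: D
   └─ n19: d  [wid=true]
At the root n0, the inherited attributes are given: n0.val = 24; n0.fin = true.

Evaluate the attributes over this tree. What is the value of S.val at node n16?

1. n0.val = 24  [given at root]
2. n0.fin = true  [given at root]
3. n1.val = 30  [30]
4. n1.fin = false  [not S₀.fin]
5. n2.lab = 5  [S₀.val - 25]
6. n3.tag = 12  [terminal]
7. n4.tag = -4  [terminal]
8. n5.tag = 8  [terminal]
9. n2.ok = false  [false]
10. n2.lim = 15  [h₁.tag * 3 + 27]
11. n6.wid = true  [S₀.val > 29]
12. n7.cnt = 23  [terminal]
13. n8.wid = false  [terminal]
14. n9.tag = -2  [terminal]
15. n6.lab = false  [false]
16. n10.val = -2  [S₀.val + A.lim - 47]
17. n10.fin = true  [S₀.val > 29]
18. n11.tag = -2  [terminal]
19. n12.wid = false  [terminal]
20. n10.cnt = 22  [h.tag * 2 + 26]
21. n1.cnt = 0  [S₀.val * -1 + 30]
22. n13.lab = 29  [S₀.val + S₁.cnt + 5]
23. n14.wid = true  [terminal]
24. n15.wid = false  [terminal]
25. n16.val = 7  [A.lab - 22]
26. n16.fin = false  [d₀.wid and d₁.wid]
27. n17.tag = 30  [terminal]
28. n16.cnt = -9  [h.tag - 39]
29. n13.ok = false  [d₀.wid == false]
30. n13.lim = 12  [A.lab * 2 - 46]
31. n18.wid = true  [A.ok == false]
32. n19.wid = true  [terminal]
33. n18.lab = true  [D.wid == true]
34. n0.cnt = -1  [S₀.val - 25]

7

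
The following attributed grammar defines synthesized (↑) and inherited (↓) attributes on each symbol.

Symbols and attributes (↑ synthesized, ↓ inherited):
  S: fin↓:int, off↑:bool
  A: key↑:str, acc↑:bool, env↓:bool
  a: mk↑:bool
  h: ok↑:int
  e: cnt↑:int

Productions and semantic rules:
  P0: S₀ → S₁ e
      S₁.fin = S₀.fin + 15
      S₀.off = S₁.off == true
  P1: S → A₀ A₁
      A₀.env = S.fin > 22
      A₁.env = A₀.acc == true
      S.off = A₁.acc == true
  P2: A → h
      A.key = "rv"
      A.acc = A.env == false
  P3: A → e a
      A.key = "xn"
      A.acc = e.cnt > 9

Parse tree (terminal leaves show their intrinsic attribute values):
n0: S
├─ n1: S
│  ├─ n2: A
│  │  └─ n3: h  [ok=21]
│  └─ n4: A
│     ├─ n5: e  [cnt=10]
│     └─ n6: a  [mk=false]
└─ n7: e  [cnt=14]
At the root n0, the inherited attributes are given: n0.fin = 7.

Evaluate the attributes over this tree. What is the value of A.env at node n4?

true

1. n0.fin = 7  [given at root]
2. n1.fin = 22  [S₀.fin + 15]
3. n2.env = false  [S.fin > 22]
4. n3.ok = 21  [terminal]
5. n2.key = "rv"  ["rv"]
6. n2.acc = true  [A.env == false]
7. n4.env = true  [A₀.acc == true]
8. n5.cnt = 10  [terminal]
9. n6.mk = false  [terminal]
10. n4.key = "xn"  ["xn"]
11. n4.acc = true  [e.cnt > 9]
12. n1.off = true  [A₁.acc == true]
13. n7.cnt = 14  [terminal]
14. n0.off = true  [S₁.off == true]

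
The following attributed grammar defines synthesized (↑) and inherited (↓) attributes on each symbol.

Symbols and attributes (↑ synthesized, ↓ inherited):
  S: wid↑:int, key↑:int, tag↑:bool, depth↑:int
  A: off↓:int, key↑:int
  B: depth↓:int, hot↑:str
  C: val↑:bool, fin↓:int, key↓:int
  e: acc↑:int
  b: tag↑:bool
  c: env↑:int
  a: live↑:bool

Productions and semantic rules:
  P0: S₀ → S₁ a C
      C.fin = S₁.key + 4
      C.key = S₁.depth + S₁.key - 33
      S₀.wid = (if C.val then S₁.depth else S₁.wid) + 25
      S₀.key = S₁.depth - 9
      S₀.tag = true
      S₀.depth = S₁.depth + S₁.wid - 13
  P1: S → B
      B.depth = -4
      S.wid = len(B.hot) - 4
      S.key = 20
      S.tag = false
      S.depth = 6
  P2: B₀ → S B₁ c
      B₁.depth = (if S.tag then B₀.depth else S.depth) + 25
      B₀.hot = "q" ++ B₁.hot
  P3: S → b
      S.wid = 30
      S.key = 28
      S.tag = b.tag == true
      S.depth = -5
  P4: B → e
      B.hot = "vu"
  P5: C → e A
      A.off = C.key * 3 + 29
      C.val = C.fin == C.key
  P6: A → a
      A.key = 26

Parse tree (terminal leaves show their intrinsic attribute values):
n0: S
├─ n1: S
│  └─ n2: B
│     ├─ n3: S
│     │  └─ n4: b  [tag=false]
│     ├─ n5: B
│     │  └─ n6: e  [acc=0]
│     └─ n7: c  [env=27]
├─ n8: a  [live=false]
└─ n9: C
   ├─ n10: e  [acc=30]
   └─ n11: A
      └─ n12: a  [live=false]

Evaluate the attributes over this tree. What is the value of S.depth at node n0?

1. n2.depth = -4  [-4]
2. n4.tag = false  [terminal]
3. n3.wid = 30  [30]
4. n3.key = 28  [28]
5. n3.tag = false  [b.tag == true]
6. n3.depth = -5  [-5]
7. n5.depth = 20  [(if S.tag then B₀.depth else S.depth) + 25]
8. n6.acc = 0  [terminal]
9. n5.hot = "vu"  ["vu"]
10. n7.env = 27  [terminal]
11. n2.hot = "qvu"  ["q" ++ B₁.hot]
12. n1.wid = -1  [len(B.hot) - 4]
13. n1.key = 20  [20]
14. n1.tag = false  [false]
15. n1.depth = 6  [6]
16. n8.live = false  [terminal]
17. n9.fin = 24  [S₁.key + 4]
18. n9.key = -7  [S₁.depth + S₁.key - 33]
19. n10.acc = 30  [terminal]
20. n11.off = 8  [C.key * 3 + 29]
21. n12.live = false  [terminal]
22. n11.key = 26  [26]
23. n9.val = false  [C.fin == C.key]
24. n0.wid = 24  [(if C.val then S₁.depth else S₁.wid) + 25]
25. n0.key = -3  [S₁.depth - 9]
26. n0.tag = true  [true]
27. n0.depth = -8  [S₁.depth + S₁.wid - 13]

-8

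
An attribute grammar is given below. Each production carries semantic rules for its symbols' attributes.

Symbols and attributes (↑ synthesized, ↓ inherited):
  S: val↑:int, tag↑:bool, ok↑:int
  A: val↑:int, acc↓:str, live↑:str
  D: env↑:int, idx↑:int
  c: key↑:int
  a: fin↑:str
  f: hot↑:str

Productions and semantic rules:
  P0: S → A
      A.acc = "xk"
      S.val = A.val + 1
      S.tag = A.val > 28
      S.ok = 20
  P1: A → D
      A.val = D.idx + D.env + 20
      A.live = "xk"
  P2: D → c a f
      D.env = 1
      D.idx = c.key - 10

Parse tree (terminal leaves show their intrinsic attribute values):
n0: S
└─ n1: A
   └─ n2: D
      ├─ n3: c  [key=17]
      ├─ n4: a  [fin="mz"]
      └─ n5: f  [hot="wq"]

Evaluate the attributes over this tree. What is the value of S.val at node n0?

1. n1.acc = "xk"  ["xk"]
2. n3.key = 17  [terminal]
3. n4.fin = "mz"  [terminal]
4. n5.hot = "wq"  [terminal]
5. n2.env = 1  [1]
6. n2.idx = 7  [c.key - 10]
7. n1.val = 28  [D.idx + D.env + 20]
8. n1.live = "xk"  ["xk"]
9. n0.val = 29  [A.val + 1]
10. n0.tag = false  [A.val > 28]
11. n0.ok = 20  [20]

29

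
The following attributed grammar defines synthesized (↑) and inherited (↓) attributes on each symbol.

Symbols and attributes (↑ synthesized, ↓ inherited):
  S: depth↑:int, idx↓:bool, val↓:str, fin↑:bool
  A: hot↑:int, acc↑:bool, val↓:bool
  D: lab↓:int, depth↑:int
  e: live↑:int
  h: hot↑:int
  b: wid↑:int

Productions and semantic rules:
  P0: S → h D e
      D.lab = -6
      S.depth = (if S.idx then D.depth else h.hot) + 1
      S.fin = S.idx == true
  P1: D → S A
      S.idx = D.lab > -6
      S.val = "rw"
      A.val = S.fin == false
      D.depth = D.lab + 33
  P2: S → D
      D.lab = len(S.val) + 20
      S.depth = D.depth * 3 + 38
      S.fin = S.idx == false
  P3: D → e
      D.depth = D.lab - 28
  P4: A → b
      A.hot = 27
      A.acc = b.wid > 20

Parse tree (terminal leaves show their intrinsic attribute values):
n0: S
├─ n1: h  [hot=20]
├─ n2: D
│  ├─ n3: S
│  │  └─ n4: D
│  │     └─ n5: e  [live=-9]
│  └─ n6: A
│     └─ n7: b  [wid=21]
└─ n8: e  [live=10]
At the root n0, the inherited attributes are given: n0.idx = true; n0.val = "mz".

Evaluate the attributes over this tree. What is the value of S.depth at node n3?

1. n0.idx = true  [given at root]
2. n0.val = "mz"  [given at root]
3. n1.hot = 20  [terminal]
4. n2.lab = -6  [-6]
5. n3.idx = false  [D.lab > -6]
6. n3.val = "rw"  ["rw"]
7. n4.lab = 22  [len(S.val) + 20]
8. n5.live = -9  [terminal]
9. n4.depth = -6  [D.lab - 28]
10. n3.depth = 20  [D.depth * 3 + 38]
11. n3.fin = true  [S.idx == false]
12. n6.val = false  [S.fin == false]
13. n7.wid = 21  [terminal]
14. n6.hot = 27  [27]
15. n6.acc = true  [b.wid > 20]
16. n2.depth = 27  [D.lab + 33]
17. n8.live = 10  [terminal]
18. n0.depth = 28  [(if S.idx then D.depth else h.hot) + 1]
19. n0.fin = true  [S.idx == true]

20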